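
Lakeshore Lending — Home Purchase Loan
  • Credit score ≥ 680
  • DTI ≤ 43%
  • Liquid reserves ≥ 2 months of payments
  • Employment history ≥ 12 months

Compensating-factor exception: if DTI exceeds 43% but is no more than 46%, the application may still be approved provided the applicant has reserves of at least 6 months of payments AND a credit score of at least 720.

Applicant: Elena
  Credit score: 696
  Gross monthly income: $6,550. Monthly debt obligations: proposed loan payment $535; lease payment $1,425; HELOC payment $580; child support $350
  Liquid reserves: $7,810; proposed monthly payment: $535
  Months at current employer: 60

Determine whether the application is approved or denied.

Credit score 696 ≥ 680 (meets base)
Total debts = (535 + 1,425 + 580 + 350) = 2,890. DTI: 2,890 ÷ 6,550 = 44.1%, over the 43% base limit.
Reserves: 7,810 ÷ 535 = 14.6 months (meets 2-month minimum)
Employment 60 ≥ 12 months
44.1% falls in the override range (43%–46%), so the compensating-factor test applies.
Override check — reserves: 14.6 mo (ok); score: 696 (below 720).
Override conditions not both satisfied; exception does not apply.

Denied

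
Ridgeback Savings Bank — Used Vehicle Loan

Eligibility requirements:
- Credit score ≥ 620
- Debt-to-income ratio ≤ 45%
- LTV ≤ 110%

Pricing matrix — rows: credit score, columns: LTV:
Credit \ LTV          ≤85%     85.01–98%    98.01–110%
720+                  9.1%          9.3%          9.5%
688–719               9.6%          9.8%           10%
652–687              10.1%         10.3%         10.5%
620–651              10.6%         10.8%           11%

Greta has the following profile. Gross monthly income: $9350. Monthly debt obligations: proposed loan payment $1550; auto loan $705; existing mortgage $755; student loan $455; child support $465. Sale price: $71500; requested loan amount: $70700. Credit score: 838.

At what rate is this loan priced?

Credit score 838 ≥ 620; Total monthly debts = (1,550 + 705 + 755 + 455 + 465) = 3,930. Debt-to-income = 3,930/9,350 = 42% — meets 45% limit
LTV = 70,700/71,500 = 98.9% ≤ 110%
Row: 838 falls in 720+. Column: 98.9% falls in 98.01–110%. Rate = 9.5%.

9.5%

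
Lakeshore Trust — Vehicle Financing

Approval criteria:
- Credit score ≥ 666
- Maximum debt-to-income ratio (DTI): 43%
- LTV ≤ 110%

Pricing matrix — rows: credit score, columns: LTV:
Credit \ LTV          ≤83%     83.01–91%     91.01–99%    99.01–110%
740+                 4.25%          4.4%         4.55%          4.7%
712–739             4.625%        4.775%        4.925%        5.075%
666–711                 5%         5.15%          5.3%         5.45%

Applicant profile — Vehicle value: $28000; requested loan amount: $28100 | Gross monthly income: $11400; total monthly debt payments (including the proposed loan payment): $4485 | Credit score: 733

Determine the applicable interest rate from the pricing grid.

Credit score 733 ≥ 666; Debt-to-income = 4,485/11,400 = 39.3% — meets 43% limit
LTV: 28,100 ÷ 28,000 = 100.4%, within 110% cap
Credit 733 → row 712–739; LTV 100.4% → column 99.01–110%. Grid cell → 5.075%.

5.075%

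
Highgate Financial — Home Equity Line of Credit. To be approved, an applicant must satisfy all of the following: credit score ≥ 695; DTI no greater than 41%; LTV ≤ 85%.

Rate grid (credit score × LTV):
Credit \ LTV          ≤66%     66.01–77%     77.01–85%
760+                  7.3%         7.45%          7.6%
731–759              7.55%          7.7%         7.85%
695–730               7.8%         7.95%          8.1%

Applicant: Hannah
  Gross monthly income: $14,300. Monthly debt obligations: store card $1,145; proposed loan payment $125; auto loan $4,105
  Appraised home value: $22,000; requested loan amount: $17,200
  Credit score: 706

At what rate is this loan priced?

8.1%

Credit score 706 ≥ 695; Total monthly debts = (1,145 + 125 + 4,105) = 5,375. DTI: 5,375 ÷ 14,300 = 37.6%, within the 41% cap
LTV: 17,200 ÷ 22,000 = 78.2%, within 85% cap
Score 706 is in the 695–730 band; LTV 78.2% is in the 77.01–85% band → 8.1%.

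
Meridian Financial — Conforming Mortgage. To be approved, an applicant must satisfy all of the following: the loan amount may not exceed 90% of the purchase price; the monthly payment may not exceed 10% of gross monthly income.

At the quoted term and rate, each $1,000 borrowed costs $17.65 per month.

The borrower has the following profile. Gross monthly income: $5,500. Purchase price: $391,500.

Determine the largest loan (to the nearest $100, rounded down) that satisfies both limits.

Payment cap: 10% × $5,500 = $550/month.
At $17.65 per $1,000, that supports 550/17.65 × 1,000 ≈ $31,161 → $31,100.
LTV cap: 90% × $391,500 = $352,350 → $352,300.
Binding constraint: payment-to-income.

$31,100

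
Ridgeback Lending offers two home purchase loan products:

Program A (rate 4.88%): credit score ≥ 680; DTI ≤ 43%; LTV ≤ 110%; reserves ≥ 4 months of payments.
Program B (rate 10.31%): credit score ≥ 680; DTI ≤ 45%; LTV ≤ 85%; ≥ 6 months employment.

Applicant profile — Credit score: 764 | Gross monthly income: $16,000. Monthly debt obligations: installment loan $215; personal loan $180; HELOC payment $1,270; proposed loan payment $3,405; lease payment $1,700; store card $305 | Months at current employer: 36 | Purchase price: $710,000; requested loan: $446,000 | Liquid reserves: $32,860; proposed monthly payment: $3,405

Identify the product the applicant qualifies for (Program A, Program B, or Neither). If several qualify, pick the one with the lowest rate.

Total debts = (215 + 180 + 1,270 + 3,405 + 1,700 + 305) = 7,075; DTI = 7,075/16,000 = 44.2%.
LTV = 446,000/710,000 = 62.8%.
Reserves = 32,860/3,405 = 9.7 months.
Program A: score 764 ≥ 680; DTI 44.2% > 43%; LTV 62.8% ≤ 110%; reserves 9.7 ≥ 4 mo → does not qualify.
Program B: score 764 ≥ 680; DTI 44.2% ≤ 45%; LTV 62.8% ≤ 85%; employment 36 ≥ 6 mo → qualifies.

Program B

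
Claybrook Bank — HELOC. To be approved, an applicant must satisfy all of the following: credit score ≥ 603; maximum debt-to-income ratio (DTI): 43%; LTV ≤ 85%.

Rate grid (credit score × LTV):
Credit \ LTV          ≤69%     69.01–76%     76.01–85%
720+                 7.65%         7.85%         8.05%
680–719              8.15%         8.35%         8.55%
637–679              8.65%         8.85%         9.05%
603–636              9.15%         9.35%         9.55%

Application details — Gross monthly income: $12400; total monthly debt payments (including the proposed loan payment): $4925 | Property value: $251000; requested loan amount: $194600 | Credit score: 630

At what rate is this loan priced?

9.55%

Credit score 630 ≥ 603; DTI: 4,925 ÷ 12,400 = 39.7%, within the 43% cap
Loan-to-value = 194,600/251,000 = 77.5% — pass (85% max)
Score 630 is in the 603–636 band; LTV 77.5% is in the 76.01–85% band → 9.55%.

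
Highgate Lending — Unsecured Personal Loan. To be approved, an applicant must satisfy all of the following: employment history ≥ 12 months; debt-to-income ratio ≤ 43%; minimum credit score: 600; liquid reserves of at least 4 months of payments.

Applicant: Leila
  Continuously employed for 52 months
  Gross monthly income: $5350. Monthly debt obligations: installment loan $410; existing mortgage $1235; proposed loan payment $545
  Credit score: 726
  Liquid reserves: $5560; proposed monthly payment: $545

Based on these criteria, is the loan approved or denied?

Approved

Employment 52 ≥ 12 months
Total monthly debts = (410 + 1,235 + 545) = 2,190. DTI = 2,190/5,350 = 40.9% ≤ 43%
Credit score 726 ≥ 600 (meets)
Reserves: 5,560 ÷ 545 = 10.2 months (meets 4-month minimum)
All criteria satisfied.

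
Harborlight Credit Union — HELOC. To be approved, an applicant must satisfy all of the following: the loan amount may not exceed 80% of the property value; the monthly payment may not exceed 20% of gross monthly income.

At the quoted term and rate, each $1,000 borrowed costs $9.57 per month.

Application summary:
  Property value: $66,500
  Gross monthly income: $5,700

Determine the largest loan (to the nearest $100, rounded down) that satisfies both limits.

Payment cap: 20% × $5,700 = $1,140/month.
At $9.57 per $1,000, that supports 1,140/9.57 × 1,000 ≈ $119,122 → $119,100.
LTV cap: 80% × $66,500 = $53,200 → $53,200.
Binding constraint: loan-to-value.

$53,200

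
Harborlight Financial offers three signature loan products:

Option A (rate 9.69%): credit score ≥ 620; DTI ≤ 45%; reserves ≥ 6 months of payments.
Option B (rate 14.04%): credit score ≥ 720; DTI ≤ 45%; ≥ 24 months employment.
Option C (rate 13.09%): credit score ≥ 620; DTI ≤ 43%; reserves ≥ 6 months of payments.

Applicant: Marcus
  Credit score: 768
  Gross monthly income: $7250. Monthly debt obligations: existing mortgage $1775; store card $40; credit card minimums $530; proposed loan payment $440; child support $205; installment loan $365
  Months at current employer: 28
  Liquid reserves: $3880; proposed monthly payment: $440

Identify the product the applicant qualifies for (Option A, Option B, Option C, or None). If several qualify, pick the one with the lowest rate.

None

Total debts = (1,775 + 40 + 530 + 440 + 205 + 365) = 3,355; DTI = 3,355/7,250 = 46.3%.
Reserves = 3,880/440 = 8.8 months.
Option A: score 768 ≥ 620; DTI 46.3% > 45%; reserves 8.8 ≥ 6 mo → does not qualify.
Option B: score 768 ≥ 720; DTI 46.3% > 45%; employment 28 ≥ 24 mo → does not qualify.
Option C: score 768 ≥ 620; DTI 46.3% > 43%; reserves 8.8 ≥ 6 mo → does not qualify.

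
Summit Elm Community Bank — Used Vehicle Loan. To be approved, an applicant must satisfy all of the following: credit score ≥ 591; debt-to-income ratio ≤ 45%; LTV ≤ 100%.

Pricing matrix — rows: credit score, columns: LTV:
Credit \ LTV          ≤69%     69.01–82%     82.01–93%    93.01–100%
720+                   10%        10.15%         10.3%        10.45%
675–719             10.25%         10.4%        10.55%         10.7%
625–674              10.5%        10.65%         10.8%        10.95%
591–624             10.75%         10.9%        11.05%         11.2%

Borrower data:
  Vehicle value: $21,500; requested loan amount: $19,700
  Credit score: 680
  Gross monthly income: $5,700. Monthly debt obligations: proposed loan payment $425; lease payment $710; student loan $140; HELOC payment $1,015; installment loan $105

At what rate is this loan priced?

10.55%

Credit score 680 ≥ 591; Total monthly debts = (425 + 710 + 140 + 1,015 + 105) = 2,395. DTI = 2,395/5,700 = 42% ≤ 45%
Loan-to-value = 19,700/21,500 = 91.6% — pass (100% max)
Score 680 is in the 675–719 band; LTV 91.6% is in the 82.01–93% band → 10.55%.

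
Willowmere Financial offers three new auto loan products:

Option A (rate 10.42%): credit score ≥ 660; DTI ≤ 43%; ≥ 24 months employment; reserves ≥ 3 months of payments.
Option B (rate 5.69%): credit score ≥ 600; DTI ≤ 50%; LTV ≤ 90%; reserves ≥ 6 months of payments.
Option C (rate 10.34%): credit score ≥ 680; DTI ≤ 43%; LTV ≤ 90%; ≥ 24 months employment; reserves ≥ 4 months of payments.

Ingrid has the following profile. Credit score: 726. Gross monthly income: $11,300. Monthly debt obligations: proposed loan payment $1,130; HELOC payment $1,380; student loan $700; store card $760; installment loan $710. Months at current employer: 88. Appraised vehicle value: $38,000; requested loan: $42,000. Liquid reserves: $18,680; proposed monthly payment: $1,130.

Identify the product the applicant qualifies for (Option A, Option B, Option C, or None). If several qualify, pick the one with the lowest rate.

Option A

Total debts = (1,130 + 1,380 + 700 + 760 + 710) = 4,680; DTI = 4,680/11,300 = 41.4%.
LTV = 42,000/38,000 = 110.5%.
Reserves = 18,680/1,130 = 16.5 months.
Option A: score 726 ≥ 660; DTI 41.4% ≤ 43%; employment 88 ≥ 24 mo; reserves 16.5 ≥ 3 mo → qualifies.
Option B: score 726 ≥ 600; DTI 41.4% ≤ 50%; LTV 110.5% > 90%; reserves 16.5 ≥ 6 mo → does not qualify.
Option C: score 726 ≥ 680; DTI 41.4% ≤ 43%; LTV 110.5% > 90%; employment 88 ≥ 24 mo; reserves 16.5 ≥ 4 mo → does not qualify.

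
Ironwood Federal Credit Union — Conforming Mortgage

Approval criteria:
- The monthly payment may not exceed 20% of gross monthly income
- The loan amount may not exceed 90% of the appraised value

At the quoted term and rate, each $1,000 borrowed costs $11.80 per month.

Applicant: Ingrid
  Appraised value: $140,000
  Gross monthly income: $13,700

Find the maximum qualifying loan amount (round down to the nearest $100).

Payment cap: 20% × $13,700 = $2,740/month.
At $11.80 per $1,000, that supports 2,740/11.80 × 1,000 ≈ $232,203 → $232,200.
LTV cap: 90% × $140,000 = $126,000 → $126,000.
Binding constraint: loan-to-value.

$126,000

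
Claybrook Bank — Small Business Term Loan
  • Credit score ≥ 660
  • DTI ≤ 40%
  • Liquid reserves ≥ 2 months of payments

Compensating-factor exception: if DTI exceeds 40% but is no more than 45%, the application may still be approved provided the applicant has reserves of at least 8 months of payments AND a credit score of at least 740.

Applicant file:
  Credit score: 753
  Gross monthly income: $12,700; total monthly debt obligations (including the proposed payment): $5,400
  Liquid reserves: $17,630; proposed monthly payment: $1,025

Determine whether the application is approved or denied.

Credit score 753 ≥ 660 (meets base)
DTI = 5,400/12,700 = 42.5% > 40% — standard DTI limit exceeded.
Liquid reserves cover 17,630/1,025 = 17.2 months — ≥ 2 required
42.5% falls in the override range (40%–45%), so the compensating-factor test applies.
Override check — reserves: 17.2 mo (ok); score: 753 (ok).
Both compensating conditions met → exception applies.

Approved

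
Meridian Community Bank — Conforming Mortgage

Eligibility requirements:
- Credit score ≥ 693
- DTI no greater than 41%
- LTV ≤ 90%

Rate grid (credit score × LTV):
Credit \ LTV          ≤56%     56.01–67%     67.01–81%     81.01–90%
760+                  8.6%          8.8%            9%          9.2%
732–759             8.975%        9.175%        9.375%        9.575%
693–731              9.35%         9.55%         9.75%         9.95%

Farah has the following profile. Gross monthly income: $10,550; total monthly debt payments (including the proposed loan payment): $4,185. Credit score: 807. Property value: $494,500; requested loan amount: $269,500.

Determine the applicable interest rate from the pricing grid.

8.6%

Credit score 807 ≥ 693; DTI = 4,185/10,550 = 39.7% ≤ 41%
LTV: 269,500 ÷ 494,500 = 54.5%, within 90% cap
Score 807 is in the 760+ band; LTV 54.5% is in the ≤56% band → 8.6%.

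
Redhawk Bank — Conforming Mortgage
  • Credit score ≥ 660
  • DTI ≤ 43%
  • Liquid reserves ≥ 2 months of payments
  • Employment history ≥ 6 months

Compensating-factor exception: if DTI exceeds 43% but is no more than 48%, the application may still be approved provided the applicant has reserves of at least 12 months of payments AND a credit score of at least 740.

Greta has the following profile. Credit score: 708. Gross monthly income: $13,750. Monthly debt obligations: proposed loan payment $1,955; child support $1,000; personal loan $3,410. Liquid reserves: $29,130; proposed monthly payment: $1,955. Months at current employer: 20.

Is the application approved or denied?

Denied

Credit score 708 ≥ 660 (meets base)
Total debts = (1,955 + 1,000 + 3,410) = 6,365. DTI = 6,365/13,750 = 46.3% > 43% — standard DTI limit exceeded.
Reserves = 29,130/1,955 = 14.9 months ≥ 2
Employment 20 ≥ 6 months
46.3% falls in the override range (43%–48%), so the compensating-factor test applies.
Reserves 14.9 ≥ 12 months; credit score 708 < 740.
Compensating-factor requirement not fully met.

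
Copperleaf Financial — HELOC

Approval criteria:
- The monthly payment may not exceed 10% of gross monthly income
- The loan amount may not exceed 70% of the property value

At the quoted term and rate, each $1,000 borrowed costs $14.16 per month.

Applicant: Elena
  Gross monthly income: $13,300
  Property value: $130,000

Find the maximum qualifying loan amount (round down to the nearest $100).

Payment cap: 10% × $13,300 = $1,330/month.
At $14.16 per $1,000, that supports 1,330/14.16 × 1,000 ≈ $93,926 → $93,900.
LTV cap: 70% × $130,000 = $91,000 → $91,000.
Binding constraint: loan-to-value.

$91,000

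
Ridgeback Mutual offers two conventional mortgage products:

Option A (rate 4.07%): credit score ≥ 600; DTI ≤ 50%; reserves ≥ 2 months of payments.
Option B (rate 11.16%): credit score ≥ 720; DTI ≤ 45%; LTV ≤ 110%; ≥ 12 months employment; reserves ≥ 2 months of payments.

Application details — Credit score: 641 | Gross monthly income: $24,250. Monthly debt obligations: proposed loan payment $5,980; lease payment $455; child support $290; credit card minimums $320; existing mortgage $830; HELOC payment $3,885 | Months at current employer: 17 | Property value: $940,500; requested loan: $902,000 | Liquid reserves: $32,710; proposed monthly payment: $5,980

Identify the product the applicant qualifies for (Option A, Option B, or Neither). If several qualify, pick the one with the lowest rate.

Total debts = (5,980 + 455 + 290 + 320 + 830 + 3,885) = 11,760; DTI = 11,760/24,250 = 48.5%.
LTV = 902,000/940,500 = 95.9%.
Reserves = 32,710/5,980 = 5.5 months.
Option A: score 641 ≥ 600; DTI 48.5% ≤ 50%; reserves 5.5 ≥ 2 mo → qualifies.
Option B: score 641 < 720; DTI 48.5% > 45%; LTV 95.9% ≤ 110%; employment 17 ≥ 12 mo; reserves 5.5 ≥ 2 mo → does not qualify.

Option A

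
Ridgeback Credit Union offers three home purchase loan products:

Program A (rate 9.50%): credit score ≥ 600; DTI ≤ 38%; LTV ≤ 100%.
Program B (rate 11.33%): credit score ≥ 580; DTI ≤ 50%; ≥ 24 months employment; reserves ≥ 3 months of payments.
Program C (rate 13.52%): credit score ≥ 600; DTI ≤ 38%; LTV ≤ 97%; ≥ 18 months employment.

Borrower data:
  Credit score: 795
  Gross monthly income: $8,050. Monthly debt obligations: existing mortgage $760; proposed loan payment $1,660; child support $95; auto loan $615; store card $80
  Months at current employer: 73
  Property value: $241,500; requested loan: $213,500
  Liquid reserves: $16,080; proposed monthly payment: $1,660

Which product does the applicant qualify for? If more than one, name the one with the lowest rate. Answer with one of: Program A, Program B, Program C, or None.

Total debts = (760 + 1,660 + 95 + 615 + 80) = 3,210; DTI = 3,210/8,050 = 39.9%.
LTV = 213,500/241,500 = 88.4%.
Reserves = 16,080/1,660 = 9.7 months.
Program A: score 795 ≥ 600; DTI 39.9% > 38%; LTV 88.4% ≤ 100% → does not qualify.
Program B: score 795 ≥ 580; DTI 39.9% ≤ 50%; employment 73 ≥ 24 mo; reserves 9.7 ≥ 3 mo → qualifies.
Program C: score 795 ≥ 600; DTI 39.9% > 38%; LTV 88.4% ≤ 97%; employment 73 ≥ 18 mo → does not qualify.

Program B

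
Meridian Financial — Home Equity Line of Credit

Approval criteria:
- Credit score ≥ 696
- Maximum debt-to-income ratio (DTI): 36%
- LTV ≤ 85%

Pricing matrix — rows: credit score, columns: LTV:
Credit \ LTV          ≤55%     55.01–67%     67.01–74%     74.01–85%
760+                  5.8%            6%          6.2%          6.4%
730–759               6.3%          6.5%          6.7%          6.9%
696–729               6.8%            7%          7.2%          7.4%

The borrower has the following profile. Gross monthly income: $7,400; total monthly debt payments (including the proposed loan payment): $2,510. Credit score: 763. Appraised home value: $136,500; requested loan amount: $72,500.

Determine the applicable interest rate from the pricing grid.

5.8%

Credit score 763 ≥ 696; Debt-to-income = 2,510/7,400 = 33.9% — meets 36% limit
Loan-to-value = 72,500/136,500 = 53.1% — pass (85% max)
Score 763 is in the 760+ band; LTV 53.1% is in the ≤55% band → 5.8%.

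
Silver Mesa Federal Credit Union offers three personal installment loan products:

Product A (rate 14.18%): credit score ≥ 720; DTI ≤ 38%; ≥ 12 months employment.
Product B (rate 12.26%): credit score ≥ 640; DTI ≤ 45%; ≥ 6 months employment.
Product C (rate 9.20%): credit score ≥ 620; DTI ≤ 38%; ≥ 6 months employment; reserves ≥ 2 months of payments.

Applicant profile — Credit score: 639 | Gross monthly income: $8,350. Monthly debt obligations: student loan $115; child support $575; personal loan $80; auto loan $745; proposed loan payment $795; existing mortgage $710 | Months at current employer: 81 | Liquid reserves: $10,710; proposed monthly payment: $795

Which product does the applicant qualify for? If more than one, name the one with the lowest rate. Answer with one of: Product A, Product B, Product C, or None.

Product C

Total debts = (115 + 575 + 80 + 745 + 795 + 710) = 3,020; DTI = 3,020/8,350 = 36.2%.
Reserves = 10,710/795 = 13.5 months.
Product A: score 639 < 720; DTI 36.2% ≤ 38%; employment 81 ≥ 12 mo → does not qualify.
Product B: score 639 < 640; DTI 36.2% ≤ 45%; employment 81 ≥ 6 mo → does not qualify.
Product C: score 639 ≥ 620; DTI 36.2% ≤ 38%; employment 81 ≥ 6 mo; reserves 13.5 ≥ 2 mo → qualifies.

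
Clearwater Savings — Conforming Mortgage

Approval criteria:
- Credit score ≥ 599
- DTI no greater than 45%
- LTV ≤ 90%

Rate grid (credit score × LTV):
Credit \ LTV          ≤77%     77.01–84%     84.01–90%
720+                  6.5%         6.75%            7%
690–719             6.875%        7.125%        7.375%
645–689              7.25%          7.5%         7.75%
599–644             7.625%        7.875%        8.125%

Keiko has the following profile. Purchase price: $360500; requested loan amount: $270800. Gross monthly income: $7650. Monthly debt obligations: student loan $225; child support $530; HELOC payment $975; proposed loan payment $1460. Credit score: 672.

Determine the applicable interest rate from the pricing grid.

7.25%

Credit score 672 ≥ 599; Total monthly debts = (225 + 530 + 975 + 1,460) = 3,190. Debt-to-income = 3,190/7,650 = 41.7% — meets 45% limit
Loan-to-value = 270,800/360,500 = 75.1% — pass (90% max)
Row: 672 falls in 645–689. Column: 75.1% falls in ≤77%. Rate = 7.25%.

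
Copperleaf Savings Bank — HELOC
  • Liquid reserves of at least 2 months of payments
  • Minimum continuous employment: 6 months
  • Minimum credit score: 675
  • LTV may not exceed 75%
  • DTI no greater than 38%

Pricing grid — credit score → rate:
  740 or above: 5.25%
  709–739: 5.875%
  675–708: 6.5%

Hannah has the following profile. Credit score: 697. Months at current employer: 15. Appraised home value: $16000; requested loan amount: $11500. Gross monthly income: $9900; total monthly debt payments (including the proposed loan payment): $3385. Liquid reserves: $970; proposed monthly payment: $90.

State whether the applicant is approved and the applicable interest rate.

Approved at 6.5%

Credit score 697 ≥ 675 (meets minimum)
Reserves = 970/90 = 10.8 months ≥ 2
Debt-to-income = 3,385/9,900 = 34.2% — meets 38% limit
Loan-to-value = 11,500/16,000 = 71.9% — pass (75% max)
Employment 15 ≥ 6 months
All requirements met. Score 697 falls in the 675–708 tier → 6.5%.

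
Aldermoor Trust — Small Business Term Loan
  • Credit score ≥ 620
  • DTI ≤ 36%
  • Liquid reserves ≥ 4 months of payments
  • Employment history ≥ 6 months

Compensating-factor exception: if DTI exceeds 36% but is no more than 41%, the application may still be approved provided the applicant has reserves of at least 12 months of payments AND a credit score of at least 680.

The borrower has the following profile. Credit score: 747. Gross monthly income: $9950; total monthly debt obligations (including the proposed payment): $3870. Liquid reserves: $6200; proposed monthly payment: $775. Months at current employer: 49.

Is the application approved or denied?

Credit score 747 ≥ 620 (meets base)
DTI = 3,870/9,950 = 38.9% > 36% — standard DTI limit exceeded.
Liquid reserves cover 6,200/775 = 8.0 months — ≥ 4 required
Employment 49 ≥ 6 months
38.9% falls in the override range (36%–41%), so the compensating-factor test applies.
Override check — reserves: 8.0 mo (short of 12); score: 747 (ok).
Override conditions not both satisfied; exception does not apply.

Denied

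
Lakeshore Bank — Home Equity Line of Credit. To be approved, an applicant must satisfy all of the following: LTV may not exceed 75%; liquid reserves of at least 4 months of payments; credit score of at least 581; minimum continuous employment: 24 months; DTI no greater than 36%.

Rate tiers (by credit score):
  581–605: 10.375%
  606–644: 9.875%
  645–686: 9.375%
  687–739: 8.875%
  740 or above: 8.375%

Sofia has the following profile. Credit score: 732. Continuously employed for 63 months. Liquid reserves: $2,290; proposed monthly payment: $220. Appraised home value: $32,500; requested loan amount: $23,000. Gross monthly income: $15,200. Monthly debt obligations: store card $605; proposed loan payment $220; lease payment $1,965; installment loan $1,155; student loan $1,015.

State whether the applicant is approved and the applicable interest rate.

Credit score 732 ≥ 581 (meets minimum)
Total monthly debts = (605 + 220 + 1,965 + 1,155 + 1,015) = 4,960. DTI = 4,960/15,200 = 32.6% ≤ 36%
Liquid reserves cover 2,290/220 = 10.4 months — ≥ 4 required
LTV = 23,000/32,500 = 70.8% ≤ 75%
Employment 63 ≥ 24 months
All requirements met. Score 732 falls in the 687–739 tier → 8.875%.

Approved at 8.875%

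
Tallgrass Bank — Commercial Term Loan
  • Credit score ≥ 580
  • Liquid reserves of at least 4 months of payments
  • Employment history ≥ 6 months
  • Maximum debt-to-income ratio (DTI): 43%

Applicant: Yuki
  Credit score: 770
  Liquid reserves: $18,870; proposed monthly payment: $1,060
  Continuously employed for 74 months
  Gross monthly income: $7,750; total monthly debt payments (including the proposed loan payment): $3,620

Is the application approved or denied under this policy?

Denied

Credit score 770 ≥ 580 (meets)
Liquid reserves cover 18,870/1,060 = 17.8 months — ≥ 4 required
Employment 74 ≥ 6 months
DTI: 3,620 ÷ 7,750 = 46.7%, exceeds the 43% cap
Fails on DTI.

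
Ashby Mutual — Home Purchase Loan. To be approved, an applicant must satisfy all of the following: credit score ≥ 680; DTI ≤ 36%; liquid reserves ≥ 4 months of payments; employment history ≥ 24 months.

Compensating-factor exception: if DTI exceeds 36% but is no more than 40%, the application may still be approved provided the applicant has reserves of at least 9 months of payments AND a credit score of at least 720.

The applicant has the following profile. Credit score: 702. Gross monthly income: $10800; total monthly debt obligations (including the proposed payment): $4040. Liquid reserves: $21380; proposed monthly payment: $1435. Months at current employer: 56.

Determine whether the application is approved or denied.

Denied

Credit score 702 ≥ 680 (meets base)
DTI = 4,040/10,800 = 37.4% > 36% — standard DTI limit exceeded.
Reserves = 21,380/1,435 = 14.9 months ≥ 4
Employment 56 ≥ 24 months
37.4% falls in the override range (36%–40%), so the compensating-factor test applies.
Override check — reserves: 14.9 mo (ok); score: 702 (below 720).
Compensating-factor requirement not fully met.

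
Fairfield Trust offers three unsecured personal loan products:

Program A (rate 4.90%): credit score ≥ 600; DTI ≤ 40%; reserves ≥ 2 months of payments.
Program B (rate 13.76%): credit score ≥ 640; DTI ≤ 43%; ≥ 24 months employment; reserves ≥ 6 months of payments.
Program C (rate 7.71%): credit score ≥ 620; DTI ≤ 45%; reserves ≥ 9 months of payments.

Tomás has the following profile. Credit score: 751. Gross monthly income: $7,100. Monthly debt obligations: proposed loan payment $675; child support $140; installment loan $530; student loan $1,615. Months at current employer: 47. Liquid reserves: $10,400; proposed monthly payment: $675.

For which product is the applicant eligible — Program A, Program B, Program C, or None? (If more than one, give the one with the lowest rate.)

Program C

Total debts = (675 + 140 + 530 + 1,615) = 2,960; DTI = 2,960/7,100 = 41.7%.
Reserves = 10,400/675 = 15.4 months.
Program A: score 751 ≥ 600; DTI 41.7% > 40%; reserves 15.4 ≥ 2 mo → does not qualify.
Program B: score 751 ≥ 640; DTI 41.7% ≤ 43%; employment 47 ≥ 24 mo; reserves 15.4 ≥ 6 mo → qualifies.
Program C: score 751 ≥ 620; DTI 41.7% ≤ 45%; reserves 15.4 ≥ 9 mo → qualifies.
Qualifying: Program B, Program C. Lowest rate is 7.71% → Program C.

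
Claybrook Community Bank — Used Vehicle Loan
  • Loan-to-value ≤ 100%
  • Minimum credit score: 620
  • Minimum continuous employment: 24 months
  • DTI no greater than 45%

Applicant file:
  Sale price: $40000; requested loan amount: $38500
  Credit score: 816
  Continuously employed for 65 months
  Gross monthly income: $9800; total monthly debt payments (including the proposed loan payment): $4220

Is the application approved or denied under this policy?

LTV: 38,500 ÷ 40,000 = 96.2%, within 100% cap
Credit score 816 ≥ 620 (meets)
Employment 65 ≥ 24 months
DTI = 4,220/9,800 = 43.1% ≤ 45%
All criteria satisfied.

Approved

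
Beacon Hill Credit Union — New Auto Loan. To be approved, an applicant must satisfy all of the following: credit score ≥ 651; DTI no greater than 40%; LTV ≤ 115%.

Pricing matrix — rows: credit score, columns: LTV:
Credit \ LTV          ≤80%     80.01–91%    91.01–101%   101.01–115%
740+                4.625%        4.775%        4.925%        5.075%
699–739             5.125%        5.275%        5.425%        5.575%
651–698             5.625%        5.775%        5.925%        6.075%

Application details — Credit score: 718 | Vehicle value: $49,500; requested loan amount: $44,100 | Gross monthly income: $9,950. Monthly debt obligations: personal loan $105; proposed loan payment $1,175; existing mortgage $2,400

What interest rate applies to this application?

Credit score 718 ≥ 651; Total monthly debts = (105 + 1,175 + 2,400) = 3,680. DTI: 3,680 ÷ 9,950 = 37%, within the 40% cap
LTV: 44,100 ÷ 49,500 = 89.1%, within 115% cap
Credit 718 → row 699–739; LTV 89.1% → column 80.01–91%. Grid cell → 5.275%.

5.275%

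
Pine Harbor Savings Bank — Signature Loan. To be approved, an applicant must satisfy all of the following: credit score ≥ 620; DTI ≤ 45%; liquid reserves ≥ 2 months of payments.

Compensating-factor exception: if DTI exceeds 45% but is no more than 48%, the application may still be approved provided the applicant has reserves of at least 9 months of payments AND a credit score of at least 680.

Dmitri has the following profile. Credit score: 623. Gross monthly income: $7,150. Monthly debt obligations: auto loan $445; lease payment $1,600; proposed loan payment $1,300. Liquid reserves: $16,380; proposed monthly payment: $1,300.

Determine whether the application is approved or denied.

Credit score 623 ≥ 620 (meets base)
Total debts = (445 + 1,600 + 1,300) = 3,345. DTI = 3,345/7,150 = 46.8% > 45% — standard DTI limit exceeded.
Reserves = 16,380/1,300 = 12.6 months ≥ 2
DTI 46.8% is within the 45%–48% exception band; checking compensating factors.
Reserves 12.6 ≥ 9 months; credit score 623 < 680.
Override conditions not both satisfied; exception does not apply.

Denied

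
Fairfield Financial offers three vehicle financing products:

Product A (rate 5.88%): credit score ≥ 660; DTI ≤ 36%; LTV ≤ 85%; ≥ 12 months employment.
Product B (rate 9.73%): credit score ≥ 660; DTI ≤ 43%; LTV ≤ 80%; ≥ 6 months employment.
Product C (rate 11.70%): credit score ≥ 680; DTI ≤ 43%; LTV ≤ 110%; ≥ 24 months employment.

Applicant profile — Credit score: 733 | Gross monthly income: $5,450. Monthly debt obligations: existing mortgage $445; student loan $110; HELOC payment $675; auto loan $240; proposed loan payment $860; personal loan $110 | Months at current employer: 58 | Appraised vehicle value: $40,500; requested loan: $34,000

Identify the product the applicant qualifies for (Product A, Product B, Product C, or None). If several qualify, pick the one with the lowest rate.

Total debts = (445 + 110 + 675 + 240 + 860 + 110) = 2,440; DTI = 2,440/5,450 = 44.8%.
LTV = 34,000/40,500 = 84%.
Product A: score 733 ≥ 660; DTI 44.8% > 36%; LTV 84% ≤ 85%; employment 58 ≥ 12 mo → does not qualify.
Product B: score 733 ≥ 660; DTI 44.8% > 43%; LTV 84% > 80%; employment 58 ≥ 6 mo → does not qualify.
Product C: score 733 ≥ 680; DTI 44.8% > 43%; LTV 84% ≤ 110%; employment 58 ≥ 24 mo → does not qualify.

None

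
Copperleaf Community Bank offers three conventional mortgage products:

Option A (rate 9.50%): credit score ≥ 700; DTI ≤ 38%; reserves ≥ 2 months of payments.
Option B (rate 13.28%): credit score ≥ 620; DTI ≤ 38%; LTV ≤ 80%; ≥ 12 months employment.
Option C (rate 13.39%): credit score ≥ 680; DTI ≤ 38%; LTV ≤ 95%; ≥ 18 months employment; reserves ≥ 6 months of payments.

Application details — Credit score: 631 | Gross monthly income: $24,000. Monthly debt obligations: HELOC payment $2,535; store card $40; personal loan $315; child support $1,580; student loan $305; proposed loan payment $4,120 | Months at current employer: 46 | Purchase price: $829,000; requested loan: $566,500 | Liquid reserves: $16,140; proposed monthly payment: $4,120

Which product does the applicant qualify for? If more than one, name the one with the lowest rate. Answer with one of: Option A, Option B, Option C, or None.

Option B

Total debts = (2,535 + 40 + 315 + 1,580 + 305 + 4,120) = 8,895; DTI = 8,895/24,000 = 37.1%.
LTV = 566,500/829,000 = 68.3%.
Reserves = 16,140/4,120 = 3.9 months.
Option A: score 631 < 700; DTI 37.1% ≤ 38%; reserves 3.9 ≥ 2 mo → does not qualify.
Option B: score 631 ≥ 620; DTI 37.1% ≤ 38%; LTV 68.3% ≤ 80%; employment 46 ≥ 12 mo → qualifies.
Option C: score 631 < 680; DTI 37.1% ≤ 38%; LTV 68.3% ≤ 95%; employment 46 ≥ 18 mo; reserves 3.9 < 6 mo → does not qualify.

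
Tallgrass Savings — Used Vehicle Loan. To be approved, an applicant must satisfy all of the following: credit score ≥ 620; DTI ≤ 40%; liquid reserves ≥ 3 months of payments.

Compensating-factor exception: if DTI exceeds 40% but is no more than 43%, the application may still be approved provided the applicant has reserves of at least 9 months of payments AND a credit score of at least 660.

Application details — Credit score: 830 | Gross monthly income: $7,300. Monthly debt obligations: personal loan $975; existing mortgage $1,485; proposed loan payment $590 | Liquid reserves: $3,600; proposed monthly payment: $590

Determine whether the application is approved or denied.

Credit score 830 ≥ 620 (meets base)
Total debts = (975 + 1,485 + 590) = 3,050. DTI = 3,050/7,300 = 41.8% > 40% — standard DTI limit exceeded.
Reserves = 3,600/590 = 6.1 months ≥ 3
DTI 41.8% is within the 40%–43% exception band; checking compensating factors.
Override check — reserves: 6.1 mo (short of 9); score: 830 (ok).
Override conditions not both satisfied; exception does not apply.

Denied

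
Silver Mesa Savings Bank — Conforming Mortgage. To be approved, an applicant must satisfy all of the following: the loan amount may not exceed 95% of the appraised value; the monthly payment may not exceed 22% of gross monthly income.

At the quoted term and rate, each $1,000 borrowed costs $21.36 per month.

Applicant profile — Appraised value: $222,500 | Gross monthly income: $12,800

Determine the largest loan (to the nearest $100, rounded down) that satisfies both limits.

$131,800

Payment cap: 22% × $12,800 = $2,816/month.
At $21.36 per $1,000, that supports 2,816/21.36 × 1,000 ≈ $131,835 → $131,800.
LTV cap: 95% × $222,500 = $211,375 → $211,300.
Binding constraint: payment-to-income.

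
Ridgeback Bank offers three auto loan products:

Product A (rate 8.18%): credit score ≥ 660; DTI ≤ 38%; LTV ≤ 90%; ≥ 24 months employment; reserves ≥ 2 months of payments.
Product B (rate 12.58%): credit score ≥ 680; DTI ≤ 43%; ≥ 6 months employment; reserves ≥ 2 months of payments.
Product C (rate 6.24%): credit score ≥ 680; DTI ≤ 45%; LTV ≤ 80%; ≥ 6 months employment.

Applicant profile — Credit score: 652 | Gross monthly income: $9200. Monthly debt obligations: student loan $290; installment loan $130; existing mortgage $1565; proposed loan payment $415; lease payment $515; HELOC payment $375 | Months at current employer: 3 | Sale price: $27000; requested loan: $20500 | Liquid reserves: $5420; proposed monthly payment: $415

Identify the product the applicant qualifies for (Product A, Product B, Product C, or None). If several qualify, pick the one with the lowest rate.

Total debts = (290 + 130 + 1,565 + 415 + 515 + 375) = 3,290; DTI = 3,290/9,200 = 35.8%.
LTV = 20,500/27,000 = 75.9%.
Reserves = 5,420/415 = 13.1 months.
Product A: score 652 < 660; DTI 35.8% ≤ 38%; LTV 75.9% ≤ 90%; employment 3 < 24 mo; reserves 13.1 ≥ 2 mo → does not qualify.
Product B: score 652 < 680; DTI 35.8% ≤ 43%; employment 3 < 6 mo; reserves 13.1 ≥ 2 mo → does not qualify.
Product C: score 652 < 680; DTI 35.8% ≤ 45%; LTV 75.9% ≤ 80%; employment 3 < 6 mo → does not qualify.

None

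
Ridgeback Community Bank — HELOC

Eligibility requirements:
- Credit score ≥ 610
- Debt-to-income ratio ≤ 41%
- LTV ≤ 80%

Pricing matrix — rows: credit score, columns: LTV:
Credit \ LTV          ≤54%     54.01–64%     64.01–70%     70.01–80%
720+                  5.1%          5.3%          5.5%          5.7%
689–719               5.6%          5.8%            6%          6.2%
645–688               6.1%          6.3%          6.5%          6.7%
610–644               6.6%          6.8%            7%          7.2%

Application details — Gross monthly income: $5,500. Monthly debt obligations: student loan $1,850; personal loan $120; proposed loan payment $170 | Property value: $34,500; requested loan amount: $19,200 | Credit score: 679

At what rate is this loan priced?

Credit score 679 ≥ 610; Total monthly debts = (1,850 + 120 + 170) = 2,140. DTI = 2,140/5,500 = 38.9% ≤ 41%
LTV: 19,200 ÷ 34,500 = 55.7%, within 80% cap
Credit 679 → row 645–688; LTV 55.7% → column 54.01–64%. Grid cell → 6.3%.

6.3%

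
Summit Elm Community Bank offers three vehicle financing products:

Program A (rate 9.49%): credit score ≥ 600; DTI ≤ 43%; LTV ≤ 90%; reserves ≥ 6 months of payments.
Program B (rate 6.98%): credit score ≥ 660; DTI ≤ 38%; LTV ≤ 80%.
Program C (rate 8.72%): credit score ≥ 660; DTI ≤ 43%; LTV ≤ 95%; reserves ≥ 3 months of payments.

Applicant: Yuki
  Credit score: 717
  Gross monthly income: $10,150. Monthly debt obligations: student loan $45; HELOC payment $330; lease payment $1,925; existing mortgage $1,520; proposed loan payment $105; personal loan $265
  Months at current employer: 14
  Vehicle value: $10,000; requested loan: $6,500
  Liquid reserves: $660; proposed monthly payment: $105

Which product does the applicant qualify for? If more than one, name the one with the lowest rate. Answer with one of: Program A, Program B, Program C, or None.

Program C

Total debts = (45 + 330 + 1,925 + 1,520 + 105 + 265) = 4,190; DTI = 4,190/10,150 = 41.3%.
LTV = 6,500/10,000 = 65%.
Reserves = 660/105 = 6.3 months.
Program A: score 717 ≥ 600; DTI 41.3% ≤ 43%; LTV 65% ≤ 90%; reserves 6.3 ≥ 6 mo → qualifies.
Program B: score 717 ≥ 660; DTI 41.3% > 38%; LTV 65% ≤ 80% → does not qualify.
Program C: score 717 ≥ 660; DTI 41.3% ≤ 43%; LTV 65% ≤ 95%; reserves 6.3 ≥ 3 mo → qualifies.
Qualifying: Program A, Program C. Lowest rate is 8.72% → Program C.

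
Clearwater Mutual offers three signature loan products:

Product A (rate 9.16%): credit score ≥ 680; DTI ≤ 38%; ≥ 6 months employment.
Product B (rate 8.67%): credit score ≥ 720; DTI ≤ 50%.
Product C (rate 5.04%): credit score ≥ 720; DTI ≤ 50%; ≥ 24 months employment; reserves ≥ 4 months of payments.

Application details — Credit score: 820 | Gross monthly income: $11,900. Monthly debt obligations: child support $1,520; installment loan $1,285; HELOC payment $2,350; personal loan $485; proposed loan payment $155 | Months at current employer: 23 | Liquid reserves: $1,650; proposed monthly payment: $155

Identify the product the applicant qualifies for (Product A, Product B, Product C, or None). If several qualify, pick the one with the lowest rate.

Product B

Total debts = (1,520 + 1,285 + 2,350 + 485 + 155) = 5,795; DTI = 5,795/11,900 = 48.7%.
Reserves = 1,650/155 = 10.6 months.
Product A: score 820 ≥ 680; DTI 48.7% > 38%; employment 23 ≥ 6 mo → does not qualify.
Product B: score 820 ≥ 720; DTI 48.7% ≤ 50% → qualifies.
Product C: score 820 ≥ 720; DTI 48.7% ≤ 50%; employment 23 < 24 mo; reserves 10.6 ≥ 4 mo → does not qualify.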